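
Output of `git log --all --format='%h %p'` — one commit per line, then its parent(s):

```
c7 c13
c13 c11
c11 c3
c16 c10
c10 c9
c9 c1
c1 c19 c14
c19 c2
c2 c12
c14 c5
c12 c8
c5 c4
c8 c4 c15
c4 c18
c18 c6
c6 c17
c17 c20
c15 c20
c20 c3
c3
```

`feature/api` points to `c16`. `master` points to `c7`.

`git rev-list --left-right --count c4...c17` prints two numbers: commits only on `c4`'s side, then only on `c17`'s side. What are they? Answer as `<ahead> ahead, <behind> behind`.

3 ahead, 0 behind

Reachable from c4: {c17, c18, c20, c3, c4, c6}.
Reachable from c17: {c17, c20, c3}.
Only in c4's history (ahead): {c18, c4, c6} — 3.
Only in c17's history (behind): {} — 0.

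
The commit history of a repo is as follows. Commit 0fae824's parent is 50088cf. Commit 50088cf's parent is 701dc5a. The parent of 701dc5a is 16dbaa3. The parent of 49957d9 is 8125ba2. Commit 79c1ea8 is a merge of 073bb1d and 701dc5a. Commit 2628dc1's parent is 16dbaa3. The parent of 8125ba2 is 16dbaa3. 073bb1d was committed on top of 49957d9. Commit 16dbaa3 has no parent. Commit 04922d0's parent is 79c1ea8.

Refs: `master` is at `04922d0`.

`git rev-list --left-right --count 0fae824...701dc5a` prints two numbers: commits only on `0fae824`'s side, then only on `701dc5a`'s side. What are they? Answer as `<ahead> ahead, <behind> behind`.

2 ahead, 0 behind

Reachable from 0fae824: {0fae824, 16dbaa3, 50088cf, 701dc5a}.
Reachable from 701dc5a: {16dbaa3, 701dc5a}.
Only in 0fae824's history (ahead): {0fae824, 50088cf} — 2.
Only in 701dc5a's history (behind): {} — 0.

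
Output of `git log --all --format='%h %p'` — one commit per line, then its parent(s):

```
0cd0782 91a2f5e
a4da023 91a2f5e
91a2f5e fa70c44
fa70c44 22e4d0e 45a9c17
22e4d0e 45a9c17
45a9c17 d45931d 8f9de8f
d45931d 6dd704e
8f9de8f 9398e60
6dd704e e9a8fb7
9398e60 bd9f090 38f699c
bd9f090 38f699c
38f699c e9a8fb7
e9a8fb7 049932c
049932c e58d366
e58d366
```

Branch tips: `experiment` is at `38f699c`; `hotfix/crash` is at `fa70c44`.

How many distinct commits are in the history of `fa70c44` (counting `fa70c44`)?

Walking parent pointers from fa70c44: reachable set = {049932c, 22e4d0e, 38f699c, 45a9c17, 6dd704e, 8f9de8f, 9398e60, bd9f090, d45931d, e58d366, e9a8fb7, fa70c44}.
That is 12 commits.

12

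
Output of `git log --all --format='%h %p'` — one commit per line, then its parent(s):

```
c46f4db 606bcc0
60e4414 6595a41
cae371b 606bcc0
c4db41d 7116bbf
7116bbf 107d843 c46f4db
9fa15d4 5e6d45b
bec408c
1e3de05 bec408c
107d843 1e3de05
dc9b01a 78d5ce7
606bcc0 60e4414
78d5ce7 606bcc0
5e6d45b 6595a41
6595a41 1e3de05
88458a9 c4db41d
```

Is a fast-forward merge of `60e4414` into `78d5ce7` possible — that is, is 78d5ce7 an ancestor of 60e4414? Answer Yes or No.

A fast-forward from 78d5ce7 to 60e4414 is possible iff 78d5ce7 is an ancestor of 60e4414.
Ancestors of 60e4414: {1e3de05, 60e4414, 6595a41, bec408c}.
78d5ce7 is not among them, so fast-forward is not possible.

No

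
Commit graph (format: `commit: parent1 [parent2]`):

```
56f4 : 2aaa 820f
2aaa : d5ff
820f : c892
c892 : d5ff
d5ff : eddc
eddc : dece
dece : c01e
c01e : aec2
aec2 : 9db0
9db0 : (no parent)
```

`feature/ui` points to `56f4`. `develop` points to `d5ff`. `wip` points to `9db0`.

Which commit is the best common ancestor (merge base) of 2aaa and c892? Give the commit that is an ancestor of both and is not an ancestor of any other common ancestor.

d5ff

Ancestors of 2aaa: {2aaa, 9db0, aec2, c01e, d5ff, dece, eddc}.
Ancestors of c892: {9db0, aec2, c01e, c892, d5ff, dece, eddc}.
Common ancestors: {9db0, aec2, c01e, d5ff, dece, eddc}.
Among these, d5ff is not an ancestor of any other common ancestor — it is the merge base.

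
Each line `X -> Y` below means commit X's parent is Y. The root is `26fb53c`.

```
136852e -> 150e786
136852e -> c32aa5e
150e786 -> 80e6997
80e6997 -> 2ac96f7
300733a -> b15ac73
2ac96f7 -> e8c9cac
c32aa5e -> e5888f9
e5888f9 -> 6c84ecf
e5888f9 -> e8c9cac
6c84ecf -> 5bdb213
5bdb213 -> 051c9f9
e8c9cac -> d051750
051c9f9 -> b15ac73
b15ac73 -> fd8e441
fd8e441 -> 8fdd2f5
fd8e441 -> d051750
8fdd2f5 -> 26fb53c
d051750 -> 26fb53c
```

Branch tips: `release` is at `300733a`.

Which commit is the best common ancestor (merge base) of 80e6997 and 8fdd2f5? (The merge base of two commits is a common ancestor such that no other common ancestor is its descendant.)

Ancestors of 80e6997: {26fb53c, 2ac96f7, 80e6997, d051750, e8c9cac}.
Ancestors of 8fdd2f5: {26fb53c, 8fdd2f5}.
Common ancestors: {26fb53c}.
The only common ancestor is 26fb53c, so it is the merge base.

26fb53c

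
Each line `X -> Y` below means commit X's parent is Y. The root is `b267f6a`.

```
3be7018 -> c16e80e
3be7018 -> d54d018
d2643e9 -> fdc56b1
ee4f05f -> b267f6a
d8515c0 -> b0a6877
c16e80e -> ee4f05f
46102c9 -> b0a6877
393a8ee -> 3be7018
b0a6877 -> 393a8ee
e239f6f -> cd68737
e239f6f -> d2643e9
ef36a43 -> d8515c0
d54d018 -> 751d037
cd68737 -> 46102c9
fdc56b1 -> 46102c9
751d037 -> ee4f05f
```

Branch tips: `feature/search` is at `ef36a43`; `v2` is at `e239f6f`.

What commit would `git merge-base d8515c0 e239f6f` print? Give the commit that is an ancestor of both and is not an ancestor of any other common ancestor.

Ancestors of d8515c0: {393a8ee, 3be7018, 751d037, b0a6877, b267f6a, c16e80e, d54d018, d8515c0, ee4f05f}.
Ancestors of e239f6f: {393a8ee, 3be7018, 46102c9, 751d037, b0a6877, b267f6a, c16e80e, cd68737, d2643e9, d54d018, e239f6f, ee4f05f, fdc56b1}.
Common ancestors: {393a8ee, 3be7018, 751d037, b0a6877, b267f6a, c16e80e, d54d018, ee4f05f}.
Among these, b0a6877 is not an ancestor of any other common ancestor — it is the merge base.

b0a6877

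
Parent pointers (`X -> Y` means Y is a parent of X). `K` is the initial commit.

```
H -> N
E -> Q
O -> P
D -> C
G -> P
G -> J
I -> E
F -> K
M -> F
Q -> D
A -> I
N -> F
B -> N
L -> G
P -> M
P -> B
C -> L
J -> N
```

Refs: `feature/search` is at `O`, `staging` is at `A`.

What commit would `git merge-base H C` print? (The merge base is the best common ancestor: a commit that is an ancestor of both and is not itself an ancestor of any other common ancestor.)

Ancestors of H: {F, H, K, N}.
Ancestors of C: {B, C, F, G, J, K, L, M, N, P}.
Common ancestors: {F, K, N}.
Among these, N is not an ancestor of any other common ancestor — it is the merge base.

N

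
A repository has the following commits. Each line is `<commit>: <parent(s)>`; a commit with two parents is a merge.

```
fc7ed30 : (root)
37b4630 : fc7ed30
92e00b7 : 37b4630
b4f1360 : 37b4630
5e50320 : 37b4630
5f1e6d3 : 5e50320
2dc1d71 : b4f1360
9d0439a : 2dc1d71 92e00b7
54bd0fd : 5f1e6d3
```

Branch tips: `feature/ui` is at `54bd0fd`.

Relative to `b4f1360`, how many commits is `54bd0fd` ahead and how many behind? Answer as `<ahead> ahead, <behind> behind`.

Reachable from 54bd0fd: {37b4630, 54bd0fd, 5e50320, 5f1e6d3, fc7ed30}.
Reachable from b4f1360: {37b4630, b4f1360, fc7ed30}.
Only in 54bd0fd's history (ahead): {54bd0fd, 5e50320, 5f1e6d3} — 3.
Only in b4f1360's history (behind): {b4f1360} — 1.

3 ahead, 1 behind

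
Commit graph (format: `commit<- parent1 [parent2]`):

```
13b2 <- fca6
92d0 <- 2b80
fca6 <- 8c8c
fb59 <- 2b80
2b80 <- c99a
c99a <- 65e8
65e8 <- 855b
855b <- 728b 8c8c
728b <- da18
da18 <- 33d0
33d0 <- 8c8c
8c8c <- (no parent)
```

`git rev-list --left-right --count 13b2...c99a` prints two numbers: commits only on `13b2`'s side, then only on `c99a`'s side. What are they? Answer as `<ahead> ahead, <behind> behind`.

Reachable from 13b2: {13b2, 8c8c, fca6}.
Reachable from c99a: {33d0, 65e8, 728b, 855b, 8c8c, c99a, da18}.
Only in 13b2's history (ahead): {13b2, fca6} — 2.
Only in c99a's history (behind): {33d0, 65e8, 728b, 855b, c99a, da18} — 6.

2 ahead, 6 behind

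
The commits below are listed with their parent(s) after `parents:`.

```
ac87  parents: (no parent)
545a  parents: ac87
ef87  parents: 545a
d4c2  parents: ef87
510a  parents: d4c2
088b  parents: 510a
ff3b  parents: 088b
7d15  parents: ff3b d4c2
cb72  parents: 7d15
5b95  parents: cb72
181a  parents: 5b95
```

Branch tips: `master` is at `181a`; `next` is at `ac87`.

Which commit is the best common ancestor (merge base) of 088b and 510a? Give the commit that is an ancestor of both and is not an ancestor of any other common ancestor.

510a

Ancestors of 088b: {088b, 510a, 545a, ac87, d4c2, ef87}.
Ancestors of 510a: {510a, 545a, ac87, d4c2, ef87}.
Common ancestors: {510a, 545a, ac87, d4c2, ef87}.
Among these, 510a is not an ancestor of any other common ancestor — it is the merge base.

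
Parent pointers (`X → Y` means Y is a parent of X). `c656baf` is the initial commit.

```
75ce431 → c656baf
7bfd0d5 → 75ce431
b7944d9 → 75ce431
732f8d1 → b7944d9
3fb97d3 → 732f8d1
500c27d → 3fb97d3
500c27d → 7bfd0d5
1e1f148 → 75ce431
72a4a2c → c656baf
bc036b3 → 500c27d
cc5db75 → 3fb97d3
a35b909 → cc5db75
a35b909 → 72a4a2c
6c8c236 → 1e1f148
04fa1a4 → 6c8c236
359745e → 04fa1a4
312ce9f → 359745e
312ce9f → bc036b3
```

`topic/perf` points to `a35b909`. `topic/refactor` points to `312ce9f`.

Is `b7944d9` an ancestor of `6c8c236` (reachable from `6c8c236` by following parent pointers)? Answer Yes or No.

Ancestors of 6c8c236: {1e1f148, 6c8c236, 75ce431, c656baf}.
b7944d9 is not in that set, so it is not an ancestor of 6c8c236.

No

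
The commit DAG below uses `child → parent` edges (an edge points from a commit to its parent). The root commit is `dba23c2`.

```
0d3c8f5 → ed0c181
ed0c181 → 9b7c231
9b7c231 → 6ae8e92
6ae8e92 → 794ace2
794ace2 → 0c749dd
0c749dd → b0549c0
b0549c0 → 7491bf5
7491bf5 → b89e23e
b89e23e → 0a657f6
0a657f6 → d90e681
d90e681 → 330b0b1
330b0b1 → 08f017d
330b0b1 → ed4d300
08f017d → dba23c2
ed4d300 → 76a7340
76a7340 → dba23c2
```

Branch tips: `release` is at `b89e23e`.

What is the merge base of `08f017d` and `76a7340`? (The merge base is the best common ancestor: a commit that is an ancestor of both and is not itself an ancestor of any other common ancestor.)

dba23c2

Ancestors of 08f017d: {08f017d, dba23c2}.
Ancestors of 76a7340: {76a7340, dba23c2}.
Common ancestors: {dba23c2}.
The only common ancestor is dba23c2, so it is the merge base.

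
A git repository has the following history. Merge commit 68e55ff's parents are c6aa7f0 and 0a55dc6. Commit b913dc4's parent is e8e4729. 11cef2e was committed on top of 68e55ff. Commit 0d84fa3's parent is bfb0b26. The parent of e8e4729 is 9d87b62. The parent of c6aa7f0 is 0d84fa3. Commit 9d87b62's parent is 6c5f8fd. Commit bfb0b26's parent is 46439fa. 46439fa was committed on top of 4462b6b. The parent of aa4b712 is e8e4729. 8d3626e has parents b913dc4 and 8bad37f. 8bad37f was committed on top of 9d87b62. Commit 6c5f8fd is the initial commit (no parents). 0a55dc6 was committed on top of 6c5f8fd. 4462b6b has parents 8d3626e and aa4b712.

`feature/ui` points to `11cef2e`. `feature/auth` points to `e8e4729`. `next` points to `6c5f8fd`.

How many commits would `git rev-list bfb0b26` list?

10

Walking parent pointers from bfb0b26: reachable set = {4462b6b, 46439fa, 6c5f8fd, 8bad37f, 8d3626e, 9d87b62, aa4b712, b913dc4, bfb0b26, e8e4729}.
That is 10 commits.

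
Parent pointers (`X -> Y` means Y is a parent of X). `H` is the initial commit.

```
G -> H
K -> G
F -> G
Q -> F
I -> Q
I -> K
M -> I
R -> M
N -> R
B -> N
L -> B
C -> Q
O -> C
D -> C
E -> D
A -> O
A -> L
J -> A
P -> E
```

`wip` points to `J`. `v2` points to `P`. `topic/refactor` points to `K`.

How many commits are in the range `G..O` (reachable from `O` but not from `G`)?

Reachable from O: {C, F, G, H, O, Q}.
Reachable from G: {G, H}.
In O's history but not G's: {C, F, O, Q} — 4 commits.

4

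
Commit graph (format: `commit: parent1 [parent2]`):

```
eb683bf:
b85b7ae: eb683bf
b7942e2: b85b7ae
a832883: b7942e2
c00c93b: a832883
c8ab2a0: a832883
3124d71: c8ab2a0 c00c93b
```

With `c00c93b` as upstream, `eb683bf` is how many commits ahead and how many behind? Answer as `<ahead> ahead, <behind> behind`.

0 ahead, 4 behind

Reachable from eb683bf: {eb683bf}.
Reachable from c00c93b: {a832883, b7942e2, b85b7ae, c00c93b, eb683bf}.
Only in eb683bf's history (ahead): {} — 0.
Only in c00c93b's history (behind): {a832883, b7942e2, b85b7ae, c00c93b} — 4.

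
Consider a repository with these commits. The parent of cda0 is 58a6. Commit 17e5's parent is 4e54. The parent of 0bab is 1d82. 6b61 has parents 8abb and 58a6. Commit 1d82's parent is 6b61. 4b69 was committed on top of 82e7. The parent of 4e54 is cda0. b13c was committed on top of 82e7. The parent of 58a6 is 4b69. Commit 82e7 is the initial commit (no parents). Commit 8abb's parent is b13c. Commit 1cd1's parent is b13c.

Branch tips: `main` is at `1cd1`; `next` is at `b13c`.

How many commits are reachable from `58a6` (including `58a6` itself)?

3

Walking parent pointers from 58a6: reachable set = {4b69, 58a6, 82e7}.
That is 3 commits.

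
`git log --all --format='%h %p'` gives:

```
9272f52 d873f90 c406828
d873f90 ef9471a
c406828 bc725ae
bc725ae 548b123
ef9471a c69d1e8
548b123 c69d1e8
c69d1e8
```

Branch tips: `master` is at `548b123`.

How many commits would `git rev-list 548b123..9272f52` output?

Reachable from 9272f52: {548b123, 9272f52, bc725ae, c406828, c69d1e8, d873f90, ef9471a}.
Reachable from 548b123: {548b123, c69d1e8}.
In 9272f52's history but not 548b123's: {9272f52, bc725ae, c406828, d873f90, ef9471a} — 5 commits.

5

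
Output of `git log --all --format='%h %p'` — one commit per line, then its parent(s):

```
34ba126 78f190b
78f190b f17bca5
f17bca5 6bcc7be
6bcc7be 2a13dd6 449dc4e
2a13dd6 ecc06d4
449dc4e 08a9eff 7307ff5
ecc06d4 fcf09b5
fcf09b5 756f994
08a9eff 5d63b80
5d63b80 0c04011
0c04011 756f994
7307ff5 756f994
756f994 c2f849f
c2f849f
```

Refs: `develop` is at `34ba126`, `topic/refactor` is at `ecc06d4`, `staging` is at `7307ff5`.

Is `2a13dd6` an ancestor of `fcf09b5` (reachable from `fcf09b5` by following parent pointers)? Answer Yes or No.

No

Ancestors of fcf09b5: {756f994, c2f849f, fcf09b5}.
2a13dd6 is not in that set, so it is not an ancestor of fcf09b5.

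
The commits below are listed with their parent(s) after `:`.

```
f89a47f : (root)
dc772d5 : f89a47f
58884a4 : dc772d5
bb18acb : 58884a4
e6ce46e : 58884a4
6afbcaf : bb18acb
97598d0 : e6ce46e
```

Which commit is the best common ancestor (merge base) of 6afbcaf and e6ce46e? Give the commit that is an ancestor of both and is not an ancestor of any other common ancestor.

58884a4

Ancestors of 6afbcaf: {58884a4, 6afbcaf, bb18acb, dc772d5, f89a47f}.
Ancestors of e6ce46e: {58884a4, dc772d5, e6ce46e, f89a47f}.
Common ancestors: {58884a4, dc772d5, f89a47f}.
Among these, 58884a4 is not an ancestor of any other common ancestor — it is the merge base.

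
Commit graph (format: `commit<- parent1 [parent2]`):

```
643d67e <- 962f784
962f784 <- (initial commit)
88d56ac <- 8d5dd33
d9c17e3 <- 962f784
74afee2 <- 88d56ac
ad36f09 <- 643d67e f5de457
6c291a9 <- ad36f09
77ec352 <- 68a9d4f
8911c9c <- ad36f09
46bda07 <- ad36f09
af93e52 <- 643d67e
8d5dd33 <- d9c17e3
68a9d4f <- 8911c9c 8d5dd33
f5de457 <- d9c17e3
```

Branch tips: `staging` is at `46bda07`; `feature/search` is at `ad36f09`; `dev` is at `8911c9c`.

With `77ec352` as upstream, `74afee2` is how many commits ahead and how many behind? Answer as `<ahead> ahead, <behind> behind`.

2 ahead, 6 behind

Reachable from 74afee2: {74afee2, 88d56ac, 8d5dd33, 962f784, d9c17e3}.
Reachable from 77ec352: {643d67e, 68a9d4f, 77ec352, 8911c9c, 8d5dd33, 962f784, ad36f09, d9c17e3, f5de457}.
Only in 74afee2's history (ahead): {74afee2, 88d56ac} — 2.
Only in 77ec352's history (behind): {643d67e, 68a9d4f, 77ec352, 8911c9c, ad36f09, f5de457} — 6.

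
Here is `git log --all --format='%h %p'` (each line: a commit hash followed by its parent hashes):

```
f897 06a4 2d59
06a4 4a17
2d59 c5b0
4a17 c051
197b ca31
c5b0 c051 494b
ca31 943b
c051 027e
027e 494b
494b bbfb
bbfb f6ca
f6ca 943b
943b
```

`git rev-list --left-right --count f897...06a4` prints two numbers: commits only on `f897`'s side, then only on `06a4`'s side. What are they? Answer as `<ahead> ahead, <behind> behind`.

3 ahead, 0 behind

Reachable from f897: {027e, 06a4, 2d59, 494b, 4a17, 943b, bbfb, c051, c5b0, f6ca, f897}.
Reachable from 06a4: {027e, 06a4, 494b, 4a17, 943b, bbfb, c051, f6ca}.
Only in f897's history (ahead): {2d59, c5b0, f897} — 3.
Only in 06a4's history (behind): {} — 0.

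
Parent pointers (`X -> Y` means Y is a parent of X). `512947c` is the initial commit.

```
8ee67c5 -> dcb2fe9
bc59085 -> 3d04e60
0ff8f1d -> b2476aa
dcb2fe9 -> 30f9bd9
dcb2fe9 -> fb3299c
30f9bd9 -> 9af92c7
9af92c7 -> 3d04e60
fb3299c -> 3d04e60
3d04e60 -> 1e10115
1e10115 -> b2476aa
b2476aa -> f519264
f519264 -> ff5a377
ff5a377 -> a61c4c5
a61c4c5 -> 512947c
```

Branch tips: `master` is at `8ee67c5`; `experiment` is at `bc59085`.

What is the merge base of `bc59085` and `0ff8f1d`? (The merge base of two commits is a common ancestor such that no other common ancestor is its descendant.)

Ancestors of bc59085: {1e10115, 3d04e60, 512947c, a61c4c5, b2476aa, bc59085, f519264, ff5a377}.
Ancestors of 0ff8f1d: {0ff8f1d, 512947c, a61c4c5, b2476aa, f519264, ff5a377}.
Common ancestors: {512947c, a61c4c5, b2476aa, f519264, ff5a377}.
Among these, b2476aa is not an ancestor of any other common ancestor — it is the merge base.

b2476aa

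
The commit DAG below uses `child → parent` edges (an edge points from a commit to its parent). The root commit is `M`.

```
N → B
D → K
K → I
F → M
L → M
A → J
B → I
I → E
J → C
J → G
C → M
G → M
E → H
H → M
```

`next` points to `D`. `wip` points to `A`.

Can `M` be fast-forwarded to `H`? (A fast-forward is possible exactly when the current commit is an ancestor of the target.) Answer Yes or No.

Yes

A fast-forward from M to H is possible iff M is an ancestor of H.
Ancestors of H: {H, M}.
M is among them, so fast-forward is possible.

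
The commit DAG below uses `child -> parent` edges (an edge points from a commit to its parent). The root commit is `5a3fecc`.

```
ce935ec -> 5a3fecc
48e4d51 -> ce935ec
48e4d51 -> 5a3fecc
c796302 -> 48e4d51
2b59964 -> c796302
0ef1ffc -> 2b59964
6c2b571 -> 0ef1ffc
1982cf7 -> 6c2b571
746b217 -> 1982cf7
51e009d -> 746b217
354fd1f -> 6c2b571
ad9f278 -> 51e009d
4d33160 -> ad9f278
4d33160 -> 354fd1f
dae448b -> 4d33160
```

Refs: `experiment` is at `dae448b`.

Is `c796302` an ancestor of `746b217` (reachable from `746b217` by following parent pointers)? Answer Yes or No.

Yes

Ancestors of 746b217 (commits reachable by following parents): {0ef1ffc, 1982cf7, 2b59964, 48e4d51, 5a3fecc, 6c2b571, 746b217, c796302, ce935ec}.
c796302 is in that set, so it is an ancestor of 746b217.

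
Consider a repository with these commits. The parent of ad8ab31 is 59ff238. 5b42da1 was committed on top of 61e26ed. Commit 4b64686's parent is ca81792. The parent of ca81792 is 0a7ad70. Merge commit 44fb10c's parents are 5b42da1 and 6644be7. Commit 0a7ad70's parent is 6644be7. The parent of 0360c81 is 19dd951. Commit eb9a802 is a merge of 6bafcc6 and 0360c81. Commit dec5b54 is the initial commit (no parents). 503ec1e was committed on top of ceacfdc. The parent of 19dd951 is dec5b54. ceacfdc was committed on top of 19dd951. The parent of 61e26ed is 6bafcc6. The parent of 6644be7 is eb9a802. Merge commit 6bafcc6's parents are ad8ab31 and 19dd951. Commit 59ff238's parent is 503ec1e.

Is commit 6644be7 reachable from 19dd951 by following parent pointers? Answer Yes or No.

No

Ancestors of 19dd951: {19dd951, dec5b54}.
6644be7 is not in that set, so it is not an ancestor of 19dd951.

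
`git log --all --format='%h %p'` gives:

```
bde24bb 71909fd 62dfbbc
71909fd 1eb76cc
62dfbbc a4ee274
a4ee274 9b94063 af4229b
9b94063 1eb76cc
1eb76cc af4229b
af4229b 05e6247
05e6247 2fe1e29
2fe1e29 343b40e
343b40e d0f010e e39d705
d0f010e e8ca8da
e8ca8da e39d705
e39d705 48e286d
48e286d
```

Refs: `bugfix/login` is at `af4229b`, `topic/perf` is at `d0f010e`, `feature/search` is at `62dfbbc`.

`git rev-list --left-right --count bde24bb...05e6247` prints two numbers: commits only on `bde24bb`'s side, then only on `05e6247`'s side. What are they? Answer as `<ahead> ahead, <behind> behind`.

Reachable from bde24bb: {05e6247, 1eb76cc, 2fe1e29, 343b40e, 48e286d, 62dfbbc, 71909fd, 9b94063, a4ee274, af4229b, bde24bb, d0f010e, e39d705, e8ca8da}.
Reachable from 05e6247: {05e6247, 2fe1e29, 343b40e, 48e286d, d0f010e, e39d705, e8ca8da}.
Only in bde24bb's history (ahead): {1eb76cc, 62dfbbc, 71909fd, 9b94063, a4ee274, af4229b, bde24bb} — 7.
Only in 05e6247's history (behind): {} — 0.

7 ahead, 0 behind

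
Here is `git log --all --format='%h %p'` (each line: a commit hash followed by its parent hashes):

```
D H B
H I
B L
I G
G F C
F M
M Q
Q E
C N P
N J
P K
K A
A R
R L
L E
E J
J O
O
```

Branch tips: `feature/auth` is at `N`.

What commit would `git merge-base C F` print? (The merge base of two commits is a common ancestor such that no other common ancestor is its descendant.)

Ancestors of C: {A, C, E, J, K, L, N, O, P, R}.
Ancestors of F: {E, F, J, M, O, Q}.
Common ancestors: {E, J, O}.
Among these, E is not an ancestor of any other common ancestor — it is the merge base.

E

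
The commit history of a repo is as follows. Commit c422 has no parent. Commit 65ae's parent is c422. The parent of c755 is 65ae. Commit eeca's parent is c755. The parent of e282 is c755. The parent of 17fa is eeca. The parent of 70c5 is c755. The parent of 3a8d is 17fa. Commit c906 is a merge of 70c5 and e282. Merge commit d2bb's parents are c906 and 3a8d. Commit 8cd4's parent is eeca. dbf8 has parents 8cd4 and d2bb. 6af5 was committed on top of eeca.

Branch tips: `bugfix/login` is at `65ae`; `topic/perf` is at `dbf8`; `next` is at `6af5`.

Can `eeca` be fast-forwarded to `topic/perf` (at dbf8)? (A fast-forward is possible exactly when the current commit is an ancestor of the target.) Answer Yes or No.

A fast-forward from eeca to dbf8 is possible iff eeca is an ancestor of dbf8.
Ancestors of dbf8: {17fa, 3a8d, 65ae, 70c5, 8cd4, c422, c755, c906, d2bb, dbf8, e282, eeca}.
eeca is among them, so fast-forward is possible.

Yes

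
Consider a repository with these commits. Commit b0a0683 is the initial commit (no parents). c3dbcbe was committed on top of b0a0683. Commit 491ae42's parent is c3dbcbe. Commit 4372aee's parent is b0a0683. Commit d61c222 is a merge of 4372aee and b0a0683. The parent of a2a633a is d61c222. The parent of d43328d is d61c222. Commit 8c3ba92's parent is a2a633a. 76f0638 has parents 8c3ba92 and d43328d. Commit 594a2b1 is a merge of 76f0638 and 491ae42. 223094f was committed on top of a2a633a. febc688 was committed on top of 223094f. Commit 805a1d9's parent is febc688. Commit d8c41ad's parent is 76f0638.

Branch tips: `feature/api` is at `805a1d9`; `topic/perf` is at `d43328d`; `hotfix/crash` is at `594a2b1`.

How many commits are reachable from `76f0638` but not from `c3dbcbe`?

Reachable from 76f0638: {4372aee, 76f0638, 8c3ba92, a2a633a, b0a0683, d43328d, d61c222}.
Reachable from c3dbcbe: {b0a0683, c3dbcbe}.
In 76f0638's history but not c3dbcbe's: {4372aee, 76f0638, 8c3ba92, a2a633a, d43328d, d61c222} — 6 commits.

6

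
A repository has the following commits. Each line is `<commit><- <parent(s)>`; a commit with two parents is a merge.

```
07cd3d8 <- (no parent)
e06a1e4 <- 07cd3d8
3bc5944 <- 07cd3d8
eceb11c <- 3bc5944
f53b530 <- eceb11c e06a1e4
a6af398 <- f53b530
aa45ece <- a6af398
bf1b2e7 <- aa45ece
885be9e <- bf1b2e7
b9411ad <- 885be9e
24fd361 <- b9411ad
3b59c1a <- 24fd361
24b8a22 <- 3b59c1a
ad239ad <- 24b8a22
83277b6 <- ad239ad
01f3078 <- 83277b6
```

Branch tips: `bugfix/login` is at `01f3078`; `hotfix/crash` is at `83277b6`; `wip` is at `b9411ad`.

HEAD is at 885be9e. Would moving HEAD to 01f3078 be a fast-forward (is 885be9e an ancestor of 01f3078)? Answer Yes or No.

Yes

A fast-forward from 885be9e to 01f3078 is possible iff 885be9e is an ancestor of 01f3078.
Ancestors of 01f3078: {01f3078, 07cd3d8, 24b8a22, 24fd361, 3b59c1a, 3bc5944, 83277b6, 885be9e, a6af398, aa45ece, ad239ad, b9411ad, bf1b2e7, e06a1e4, eceb11c, f53b530}.
885be9e is among them, so fast-forward is possible.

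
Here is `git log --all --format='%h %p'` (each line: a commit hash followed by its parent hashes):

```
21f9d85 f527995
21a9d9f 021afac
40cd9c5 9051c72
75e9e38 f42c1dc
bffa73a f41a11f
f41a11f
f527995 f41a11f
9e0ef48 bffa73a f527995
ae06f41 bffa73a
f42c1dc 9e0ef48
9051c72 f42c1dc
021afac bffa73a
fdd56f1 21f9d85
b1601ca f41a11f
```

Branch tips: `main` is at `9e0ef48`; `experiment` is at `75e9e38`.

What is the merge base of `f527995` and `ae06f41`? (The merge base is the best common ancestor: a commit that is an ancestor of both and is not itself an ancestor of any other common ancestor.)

f41a11f

Ancestors of f527995: {f41a11f, f527995}.
Ancestors of ae06f41: {ae06f41, bffa73a, f41a11f}.
Common ancestors: {f41a11f}.
The only common ancestor is f41a11f, so it is the merge base.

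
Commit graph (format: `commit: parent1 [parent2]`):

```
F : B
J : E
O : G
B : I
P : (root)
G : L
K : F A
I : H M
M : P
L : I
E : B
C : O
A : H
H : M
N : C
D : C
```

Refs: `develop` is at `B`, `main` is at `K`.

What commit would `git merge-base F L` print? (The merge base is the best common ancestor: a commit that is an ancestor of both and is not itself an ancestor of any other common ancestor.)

I

Ancestors of F: {B, F, H, I, M, P}.
Ancestors of L: {H, I, L, M, P}.
Common ancestors: {H, I, M, P}.
Among these, I is not an ancestor of any other common ancestor — it is the merge base.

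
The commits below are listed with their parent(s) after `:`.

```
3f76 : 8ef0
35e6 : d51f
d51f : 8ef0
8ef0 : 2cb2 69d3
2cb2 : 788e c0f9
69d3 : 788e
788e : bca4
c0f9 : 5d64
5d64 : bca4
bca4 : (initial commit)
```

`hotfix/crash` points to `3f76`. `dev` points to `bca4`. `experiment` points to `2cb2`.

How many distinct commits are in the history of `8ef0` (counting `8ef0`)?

Walking parent pointers from 8ef0: reachable set = {2cb2, 5d64, 69d3, 788e, 8ef0, bca4, c0f9}.
That is 7 commits.

7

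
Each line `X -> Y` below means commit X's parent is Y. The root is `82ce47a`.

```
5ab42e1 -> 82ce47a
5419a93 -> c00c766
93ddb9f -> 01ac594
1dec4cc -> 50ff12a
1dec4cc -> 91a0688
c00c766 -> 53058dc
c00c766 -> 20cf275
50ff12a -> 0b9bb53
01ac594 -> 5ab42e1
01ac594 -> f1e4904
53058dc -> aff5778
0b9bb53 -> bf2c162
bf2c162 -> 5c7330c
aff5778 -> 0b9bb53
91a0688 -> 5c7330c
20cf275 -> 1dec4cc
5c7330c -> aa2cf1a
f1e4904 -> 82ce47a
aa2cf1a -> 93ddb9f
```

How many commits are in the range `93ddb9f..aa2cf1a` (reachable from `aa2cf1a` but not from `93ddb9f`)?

1

Reachable from aa2cf1a: {01ac594, 5ab42e1, 82ce47a, 93ddb9f, aa2cf1a, f1e4904}.
Reachable from 93ddb9f: {01ac594, 5ab42e1, 82ce47a, 93ddb9f, f1e4904}.
In aa2cf1a's history but not 93ddb9f's: {aa2cf1a} — 1 commit.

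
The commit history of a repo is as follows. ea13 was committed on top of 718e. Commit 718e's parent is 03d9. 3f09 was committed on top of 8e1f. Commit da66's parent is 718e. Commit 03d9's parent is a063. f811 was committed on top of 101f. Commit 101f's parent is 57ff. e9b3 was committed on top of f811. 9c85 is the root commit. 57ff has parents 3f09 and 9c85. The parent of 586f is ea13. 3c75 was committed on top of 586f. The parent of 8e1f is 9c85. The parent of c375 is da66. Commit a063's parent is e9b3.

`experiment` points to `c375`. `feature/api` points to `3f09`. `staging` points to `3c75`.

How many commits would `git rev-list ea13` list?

11

Walking parent pointers from ea13: reachable set = {03d9, 101f, 3f09, 57ff, 718e, 8e1f, 9c85, a063, e9b3, ea13, f811}.
That is 11 commits.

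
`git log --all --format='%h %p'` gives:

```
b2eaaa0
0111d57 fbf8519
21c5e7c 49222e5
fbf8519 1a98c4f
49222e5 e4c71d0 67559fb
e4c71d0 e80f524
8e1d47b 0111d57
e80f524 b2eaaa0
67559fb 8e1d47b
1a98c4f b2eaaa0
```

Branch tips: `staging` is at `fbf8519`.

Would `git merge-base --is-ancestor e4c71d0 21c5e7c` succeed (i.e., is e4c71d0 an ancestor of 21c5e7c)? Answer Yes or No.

Ancestors of 21c5e7c (commits reachable by following parents): {0111d57, 1a98c4f, 21c5e7c, 49222e5, 67559fb, 8e1d47b, b2eaaa0, e4c71d0, e80f524, fbf8519}.
e4c71d0 is in that set, so it is an ancestor of 21c5e7c.

Yes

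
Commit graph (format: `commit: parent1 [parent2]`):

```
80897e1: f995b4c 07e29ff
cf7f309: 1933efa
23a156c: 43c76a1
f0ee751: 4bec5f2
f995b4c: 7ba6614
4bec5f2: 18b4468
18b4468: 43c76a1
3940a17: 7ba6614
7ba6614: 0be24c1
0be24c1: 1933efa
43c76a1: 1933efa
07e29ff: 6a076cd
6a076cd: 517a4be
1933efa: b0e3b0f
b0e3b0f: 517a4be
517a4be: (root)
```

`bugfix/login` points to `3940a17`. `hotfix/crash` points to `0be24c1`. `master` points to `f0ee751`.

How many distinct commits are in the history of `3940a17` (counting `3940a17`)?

Walking parent pointers from 3940a17: reachable set = {0be24c1, 1933efa, 3940a17, 517a4be, 7ba6614, b0e3b0f}.
That is 6 commits.

6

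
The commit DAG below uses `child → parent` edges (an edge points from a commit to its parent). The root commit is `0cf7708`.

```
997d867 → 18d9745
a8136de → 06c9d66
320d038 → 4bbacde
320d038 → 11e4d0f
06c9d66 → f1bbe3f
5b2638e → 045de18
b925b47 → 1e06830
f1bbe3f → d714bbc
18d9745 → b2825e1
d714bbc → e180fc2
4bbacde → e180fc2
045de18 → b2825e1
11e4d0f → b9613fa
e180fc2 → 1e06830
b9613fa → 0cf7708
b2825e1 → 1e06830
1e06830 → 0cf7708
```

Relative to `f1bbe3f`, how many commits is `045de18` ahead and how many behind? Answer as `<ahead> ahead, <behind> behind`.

2 ahead, 3 behind

Reachable from 045de18: {045de18, 0cf7708, 1e06830, b2825e1}.
Reachable from f1bbe3f: {0cf7708, 1e06830, d714bbc, e180fc2, f1bbe3f}.
Only in 045de18's history (ahead): {045de18, b2825e1} — 2.
Only in f1bbe3f's history (behind): {d714bbc, e180fc2, f1bbe3f} — 3.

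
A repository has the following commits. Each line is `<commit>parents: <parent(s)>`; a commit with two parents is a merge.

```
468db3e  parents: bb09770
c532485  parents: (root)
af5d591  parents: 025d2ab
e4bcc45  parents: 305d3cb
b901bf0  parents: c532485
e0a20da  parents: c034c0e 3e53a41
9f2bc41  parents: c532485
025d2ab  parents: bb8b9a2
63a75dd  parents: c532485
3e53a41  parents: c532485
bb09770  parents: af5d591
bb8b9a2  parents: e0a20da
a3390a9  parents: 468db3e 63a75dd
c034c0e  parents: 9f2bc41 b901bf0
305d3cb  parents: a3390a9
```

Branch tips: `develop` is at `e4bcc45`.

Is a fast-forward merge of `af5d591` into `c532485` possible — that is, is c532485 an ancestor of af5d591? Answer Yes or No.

Yes

A fast-forward from c532485 to af5d591 is possible iff c532485 is an ancestor of af5d591.
Ancestors of af5d591: {025d2ab, 3e53a41, 9f2bc41, af5d591, b901bf0, bb8b9a2, c034c0e, c532485, e0a20da}.
c532485 is among them, so fast-forward is possible.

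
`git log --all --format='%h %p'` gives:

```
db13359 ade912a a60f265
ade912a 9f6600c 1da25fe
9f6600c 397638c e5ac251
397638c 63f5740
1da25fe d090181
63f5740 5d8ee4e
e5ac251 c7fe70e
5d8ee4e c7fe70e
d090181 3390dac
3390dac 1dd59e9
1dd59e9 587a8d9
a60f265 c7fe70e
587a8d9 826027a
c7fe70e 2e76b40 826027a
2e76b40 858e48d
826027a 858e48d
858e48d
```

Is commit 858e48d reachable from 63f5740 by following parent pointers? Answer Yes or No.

Ancestors of 63f5740 (commits reachable by following parents): {2e76b40, 5d8ee4e, 63f5740, 826027a, 858e48d, c7fe70e}.
858e48d is in that set, so it is an ancestor of 63f5740.

Yes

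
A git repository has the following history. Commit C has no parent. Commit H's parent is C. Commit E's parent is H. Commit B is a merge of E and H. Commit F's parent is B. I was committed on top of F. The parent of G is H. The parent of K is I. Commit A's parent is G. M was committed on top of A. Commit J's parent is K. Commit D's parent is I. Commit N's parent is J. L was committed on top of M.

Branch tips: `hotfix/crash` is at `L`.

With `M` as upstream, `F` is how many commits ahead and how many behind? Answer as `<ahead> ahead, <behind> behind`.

3 ahead, 3 behind

Reachable from F: {B, C, E, F, H}.
Reachable from M: {A, C, G, H, M}.
Only in F's history (ahead): {B, E, F} — 3.
Only in M's history (behind): {A, G, M} — 3.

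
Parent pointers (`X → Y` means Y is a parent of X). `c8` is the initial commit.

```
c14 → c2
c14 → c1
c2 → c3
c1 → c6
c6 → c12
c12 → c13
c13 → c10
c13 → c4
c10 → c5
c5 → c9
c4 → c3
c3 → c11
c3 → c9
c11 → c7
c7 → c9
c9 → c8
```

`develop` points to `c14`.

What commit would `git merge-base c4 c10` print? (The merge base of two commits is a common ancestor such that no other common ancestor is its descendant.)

c9

Ancestors of c4: {c11, c3, c4, c7, c8, c9}.
Ancestors of c10: {c10, c5, c8, c9}.
Common ancestors: {c8, c9}.
Among these, c9 is not an ancestor of any other common ancestor — it is the merge base.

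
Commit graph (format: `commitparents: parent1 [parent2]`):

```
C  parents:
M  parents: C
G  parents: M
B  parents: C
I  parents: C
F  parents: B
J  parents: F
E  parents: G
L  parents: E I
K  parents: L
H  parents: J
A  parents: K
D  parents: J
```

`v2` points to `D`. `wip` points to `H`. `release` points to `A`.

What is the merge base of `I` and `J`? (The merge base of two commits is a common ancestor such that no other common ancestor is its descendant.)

Ancestors of I: {C, I}.
Ancestors of J: {B, C, F, J}.
Common ancestors: {C}.
The only common ancestor is C, so it is the merge base.

C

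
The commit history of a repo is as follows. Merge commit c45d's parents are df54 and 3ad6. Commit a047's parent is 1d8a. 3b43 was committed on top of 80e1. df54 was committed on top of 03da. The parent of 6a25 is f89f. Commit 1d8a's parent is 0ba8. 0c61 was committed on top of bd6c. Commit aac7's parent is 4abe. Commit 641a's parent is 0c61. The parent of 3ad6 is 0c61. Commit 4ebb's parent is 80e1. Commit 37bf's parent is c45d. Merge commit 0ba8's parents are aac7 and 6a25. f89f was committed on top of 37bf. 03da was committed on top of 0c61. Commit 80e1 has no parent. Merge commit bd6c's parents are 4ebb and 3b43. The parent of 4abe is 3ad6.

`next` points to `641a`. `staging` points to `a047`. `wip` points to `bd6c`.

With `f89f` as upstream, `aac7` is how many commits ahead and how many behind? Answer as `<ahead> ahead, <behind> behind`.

2 ahead, 5 behind

Reachable from aac7: {0c61, 3ad6, 3b43, 4abe, 4ebb, 80e1, aac7, bd6c}.
Reachable from f89f: {03da, 0c61, 37bf, 3ad6, 3b43, 4ebb, 80e1, bd6c, c45d, df54, f89f}.
Only in aac7's history (ahead): {4abe, aac7} — 2.
Only in f89f's history (behind): {03da, 37bf, c45d, df54, f89f} — 5.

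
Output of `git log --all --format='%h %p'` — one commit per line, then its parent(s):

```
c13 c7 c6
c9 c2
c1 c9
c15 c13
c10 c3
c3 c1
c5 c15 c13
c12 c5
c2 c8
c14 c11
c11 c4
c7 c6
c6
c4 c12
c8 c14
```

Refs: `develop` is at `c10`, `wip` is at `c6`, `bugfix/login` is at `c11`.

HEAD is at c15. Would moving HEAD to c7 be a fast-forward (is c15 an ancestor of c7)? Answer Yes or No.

A fast-forward from c15 to c7 is possible iff c15 is an ancestor of c7.
Ancestors of c7: {c6, c7}.
c15 is not among them, so fast-forward is not possible.

No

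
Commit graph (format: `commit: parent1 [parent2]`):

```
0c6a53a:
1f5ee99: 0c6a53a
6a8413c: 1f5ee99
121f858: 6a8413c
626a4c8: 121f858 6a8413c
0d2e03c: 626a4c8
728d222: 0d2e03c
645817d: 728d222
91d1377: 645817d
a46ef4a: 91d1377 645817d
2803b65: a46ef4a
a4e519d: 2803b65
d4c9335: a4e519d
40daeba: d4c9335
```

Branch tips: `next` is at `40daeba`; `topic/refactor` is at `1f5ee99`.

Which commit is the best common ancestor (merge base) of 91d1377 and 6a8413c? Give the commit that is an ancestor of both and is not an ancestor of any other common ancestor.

Ancestors of 91d1377: {0c6a53a, 0d2e03c, 121f858, 1f5ee99, 626a4c8, 645817d, 6a8413c, 728d222, 91d1377}.
Ancestors of 6a8413c: {0c6a53a, 1f5ee99, 6a8413c}.
Common ancestors: {0c6a53a, 1f5ee99, 6a8413c}.
Among these, 6a8413c is not an ancestor of any other common ancestor — it is the merge base.

6a8413c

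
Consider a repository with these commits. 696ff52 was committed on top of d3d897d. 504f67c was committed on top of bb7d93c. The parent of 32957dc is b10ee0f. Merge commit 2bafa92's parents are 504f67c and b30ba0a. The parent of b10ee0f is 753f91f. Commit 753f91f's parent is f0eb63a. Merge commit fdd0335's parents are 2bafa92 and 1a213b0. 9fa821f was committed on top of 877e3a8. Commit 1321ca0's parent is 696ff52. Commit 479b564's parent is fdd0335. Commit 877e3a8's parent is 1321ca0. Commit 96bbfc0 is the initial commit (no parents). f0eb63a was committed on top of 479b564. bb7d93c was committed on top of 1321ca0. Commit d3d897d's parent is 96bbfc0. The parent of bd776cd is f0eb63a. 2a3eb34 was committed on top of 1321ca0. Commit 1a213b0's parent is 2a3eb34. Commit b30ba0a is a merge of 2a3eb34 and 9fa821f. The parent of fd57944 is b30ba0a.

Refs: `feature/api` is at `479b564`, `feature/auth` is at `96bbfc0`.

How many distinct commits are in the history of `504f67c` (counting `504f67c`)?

6

Walking parent pointers from 504f67c: reachable set = {1321ca0, 504f67c, 696ff52, 96bbfc0, bb7d93c, d3d897d}.
That is 6 commits.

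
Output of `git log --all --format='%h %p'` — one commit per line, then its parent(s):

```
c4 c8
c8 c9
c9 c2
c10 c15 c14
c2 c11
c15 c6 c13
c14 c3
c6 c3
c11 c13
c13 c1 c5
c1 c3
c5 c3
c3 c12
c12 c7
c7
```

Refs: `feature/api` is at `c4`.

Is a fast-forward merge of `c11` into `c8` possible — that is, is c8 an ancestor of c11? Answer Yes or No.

A fast-forward from c8 to c11 is possible iff c8 is an ancestor of c11.
Ancestors of c11: {c1, c11, c12, c13, c3, c5, c7}.
c8 is not among them, so fast-forward is not possible.

No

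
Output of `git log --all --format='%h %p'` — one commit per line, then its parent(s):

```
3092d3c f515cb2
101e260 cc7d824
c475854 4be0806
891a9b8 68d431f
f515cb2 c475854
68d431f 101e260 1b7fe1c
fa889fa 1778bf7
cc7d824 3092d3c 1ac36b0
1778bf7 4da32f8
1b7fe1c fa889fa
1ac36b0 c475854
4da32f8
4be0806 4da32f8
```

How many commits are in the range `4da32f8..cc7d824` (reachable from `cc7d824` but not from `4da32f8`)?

Reachable from cc7d824: {1ac36b0, 3092d3c, 4be0806, 4da32f8, c475854, cc7d824, f515cb2}.
Reachable from 4da32f8: {4da32f8}.
In cc7d824's history but not 4da32f8's: {1ac36b0, 3092d3c, 4be0806, c475854, cc7d824, f515cb2} — 6 commits.

6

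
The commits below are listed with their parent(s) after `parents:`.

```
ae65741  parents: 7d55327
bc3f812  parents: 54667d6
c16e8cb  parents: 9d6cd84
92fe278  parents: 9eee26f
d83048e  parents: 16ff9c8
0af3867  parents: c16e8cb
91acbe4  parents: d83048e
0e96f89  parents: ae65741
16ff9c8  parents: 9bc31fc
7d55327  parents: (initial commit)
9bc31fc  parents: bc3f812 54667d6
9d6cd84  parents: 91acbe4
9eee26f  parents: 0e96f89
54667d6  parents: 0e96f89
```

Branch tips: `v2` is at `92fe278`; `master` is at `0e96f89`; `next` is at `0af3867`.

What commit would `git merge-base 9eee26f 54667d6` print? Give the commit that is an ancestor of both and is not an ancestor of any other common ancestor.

Ancestors of 9eee26f: {0e96f89, 7d55327, 9eee26f, ae65741}.
Ancestors of 54667d6: {0e96f89, 54667d6, 7d55327, ae65741}.
Common ancestors: {0e96f89, 7d55327, ae65741}.
Among these, 0e96f89 is not an ancestor of any other common ancestor — it is the merge base.

0e96f89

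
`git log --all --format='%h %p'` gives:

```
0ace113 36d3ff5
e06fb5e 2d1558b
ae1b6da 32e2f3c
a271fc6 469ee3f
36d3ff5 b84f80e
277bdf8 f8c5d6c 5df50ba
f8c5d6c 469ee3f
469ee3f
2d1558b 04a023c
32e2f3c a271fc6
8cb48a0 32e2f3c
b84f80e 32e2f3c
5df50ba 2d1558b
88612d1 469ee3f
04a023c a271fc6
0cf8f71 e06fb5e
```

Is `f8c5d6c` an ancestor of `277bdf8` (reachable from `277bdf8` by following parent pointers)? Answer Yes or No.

Ancestors of 277bdf8 (commits reachable by following parents): {04a023c, 277bdf8, 2d1558b, 469ee3f, 5df50ba, a271fc6, f8c5d6c}.
f8c5d6c is in that set, so it is an ancestor of 277bdf8.

Yes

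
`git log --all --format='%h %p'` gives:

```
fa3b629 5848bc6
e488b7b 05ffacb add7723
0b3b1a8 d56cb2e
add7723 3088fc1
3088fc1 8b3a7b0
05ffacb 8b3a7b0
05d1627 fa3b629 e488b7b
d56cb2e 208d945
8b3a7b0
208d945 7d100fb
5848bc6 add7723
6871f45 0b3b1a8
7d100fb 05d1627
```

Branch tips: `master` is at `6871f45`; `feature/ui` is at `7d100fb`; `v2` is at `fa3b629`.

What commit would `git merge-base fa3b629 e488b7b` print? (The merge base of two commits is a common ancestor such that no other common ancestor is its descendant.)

Ancestors of fa3b629: {3088fc1, 5848bc6, 8b3a7b0, add7723, fa3b629}.
Ancestors of e488b7b: {05ffacb, 3088fc1, 8b3a7b0, add7723, e488b7b}.
Common ancestors: {3088fc1, 8b3a7b0, add7723}.
Among these, add7723 is not an ancestor of any other common ancestor — it is the merge base.

add7723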